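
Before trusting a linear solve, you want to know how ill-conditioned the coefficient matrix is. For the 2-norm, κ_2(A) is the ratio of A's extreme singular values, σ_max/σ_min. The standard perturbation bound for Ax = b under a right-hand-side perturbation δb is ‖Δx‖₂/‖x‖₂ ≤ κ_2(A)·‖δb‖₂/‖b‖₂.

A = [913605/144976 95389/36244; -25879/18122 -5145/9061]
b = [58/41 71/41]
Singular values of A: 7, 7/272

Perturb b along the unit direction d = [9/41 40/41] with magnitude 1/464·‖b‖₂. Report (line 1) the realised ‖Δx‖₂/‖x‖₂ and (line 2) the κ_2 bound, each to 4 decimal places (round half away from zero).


largest singular value 7, smallest 7/272
κ_2(A) = 7 / (7/272) = 272.0000
perturbation bound = 272.0000·1/464 = 0.5862
solve Ax = b  →  x = [-29.7582 71.7912]
2-norm of b is 2.2361; of x, 77.7144
δb = ε·‖b‖·d = [0.0011 0.0047]; solving A·Δx = δb gives ‖Δx‖ = 0.1873
relative error = 0.0024
realised/bound (from unrounded values) ≈ 0.0041

0.0024
0.5862


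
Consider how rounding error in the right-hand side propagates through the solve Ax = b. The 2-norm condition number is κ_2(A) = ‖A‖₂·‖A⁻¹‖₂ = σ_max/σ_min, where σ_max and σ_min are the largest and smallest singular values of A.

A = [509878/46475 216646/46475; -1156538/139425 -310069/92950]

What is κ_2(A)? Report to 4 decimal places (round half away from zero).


107.2500

form AᵀA = [147094412776/777573225 817107805/10367643; 817107805/10367643 11355389681/345588100] with trace 4086249457/18404100 and determinant 492884401/115025625
eigenvalues of AᵀA: λ = (tr ± √(tr²−4·det))/2 = 22201/100, 88804/4601025
so κ_2 = √((22201/100) / (88804/4601025)) = 107.2500


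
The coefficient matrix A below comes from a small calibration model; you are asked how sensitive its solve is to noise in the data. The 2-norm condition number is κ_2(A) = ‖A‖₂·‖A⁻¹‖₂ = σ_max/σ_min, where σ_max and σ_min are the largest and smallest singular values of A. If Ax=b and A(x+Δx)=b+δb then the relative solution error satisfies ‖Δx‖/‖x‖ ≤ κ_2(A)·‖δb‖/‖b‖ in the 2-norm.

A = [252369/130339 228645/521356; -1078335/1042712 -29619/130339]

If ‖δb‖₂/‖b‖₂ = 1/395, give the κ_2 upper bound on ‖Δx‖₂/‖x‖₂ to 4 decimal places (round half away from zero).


AᵀA = [18127936161/3762104896 509844375/470263112; 509844375/470263112 229464009/940526224]; tr = 11330037/2238016, det = 6561/35808256
eigenvalues of AᵀA: λ = (tr ± √(tr²−4·det))/2 = 81/16, 81/2238016
κ = σ_max/σ_min = (9/4)/(9/1496) = 374.0000
κ_2(A)·‖δb‖/‖b‖ = 0.9468

0.9468


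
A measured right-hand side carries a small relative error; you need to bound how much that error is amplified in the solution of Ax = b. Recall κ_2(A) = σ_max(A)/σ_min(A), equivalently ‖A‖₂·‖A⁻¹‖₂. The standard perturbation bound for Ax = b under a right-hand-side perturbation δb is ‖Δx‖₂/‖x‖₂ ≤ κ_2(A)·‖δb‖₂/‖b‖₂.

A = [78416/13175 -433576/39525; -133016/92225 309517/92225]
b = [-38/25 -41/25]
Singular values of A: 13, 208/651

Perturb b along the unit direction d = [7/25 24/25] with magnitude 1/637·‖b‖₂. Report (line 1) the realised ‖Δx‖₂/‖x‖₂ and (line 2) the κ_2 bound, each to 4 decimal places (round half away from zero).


0.0018
0.0639

σ_max = 13, σ_min = 208/651
condition number: 13 ÷ (208/651) = 40.6875
worst-case relative error ≤ 40.6875 × 1/637 = 0.0639
solve Ax = b  →  x = [-5.5594 -2.8778]
2-norm of b is 2.2361; of x, 6.2601
Δx = A⁻¹·δb where δb = 1/637·2.2361·d; ‖Δx‖ = 0.0110
dividing the unrounded norms, ‖Δx‖/‖x‖ = 0.0018
tightness: 0.0018 against a bound of 0.0639 (unrounded ratio ≈ 0.0275)


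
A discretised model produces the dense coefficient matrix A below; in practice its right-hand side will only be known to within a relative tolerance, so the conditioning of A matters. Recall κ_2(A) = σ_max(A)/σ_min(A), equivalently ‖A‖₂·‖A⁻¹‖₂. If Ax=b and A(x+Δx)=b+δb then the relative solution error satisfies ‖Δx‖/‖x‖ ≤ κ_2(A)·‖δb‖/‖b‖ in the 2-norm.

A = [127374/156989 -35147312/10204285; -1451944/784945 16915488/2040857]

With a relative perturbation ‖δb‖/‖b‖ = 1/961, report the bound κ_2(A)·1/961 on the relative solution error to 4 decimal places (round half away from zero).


0.2490

AᵀA = [61310848196/15027772025 -10895757984/601110881; -10895757984/601110881 1210661985536/15027772025]; tr = 31023727652/366531025, det = 1146228736/9163275625
λ_max, λ_min = (31023727652/366531025 ± √38496178275300437904/5373799691502025)/2 = 2116/25, 541696/366531025
κ = σ_max/σ_min = (46/5)/(736/19145) = 239.3125
perturbation bound = 239.3125·1/961 = 0.2490


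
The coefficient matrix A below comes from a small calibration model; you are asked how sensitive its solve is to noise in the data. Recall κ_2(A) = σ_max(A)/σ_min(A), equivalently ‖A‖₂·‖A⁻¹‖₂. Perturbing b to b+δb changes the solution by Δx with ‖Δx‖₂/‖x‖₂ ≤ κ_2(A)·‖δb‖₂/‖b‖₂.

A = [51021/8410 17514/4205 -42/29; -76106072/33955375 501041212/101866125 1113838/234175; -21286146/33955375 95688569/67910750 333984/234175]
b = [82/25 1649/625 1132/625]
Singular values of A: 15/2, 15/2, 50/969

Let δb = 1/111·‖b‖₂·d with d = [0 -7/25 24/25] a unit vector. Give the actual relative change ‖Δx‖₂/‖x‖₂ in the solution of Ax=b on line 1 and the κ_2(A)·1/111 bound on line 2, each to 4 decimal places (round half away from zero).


from the listed singular values, σ₁ = 15/2, σ_n = 50/969
κ_2(A) = (15/2) / (50/969) = 145.3500
κ_2(A)·‖δb‖/‖b‖ = 1.3095
solve Ax = b  →  x = [9.9065 -8.6982 14.2177]
2-norm of b is 4.5826; of x, 19.3892
with δb = [0.0000 -0.0116 0.0396], A·Δx = δb → ‖Δx‖ = 0.8001
dividing the unrounded norms, ‖Δx‖/‖x‖ = 0.0413
realised/bound (from unrounded values) ≈ 0.0315

0.0413
1.3095


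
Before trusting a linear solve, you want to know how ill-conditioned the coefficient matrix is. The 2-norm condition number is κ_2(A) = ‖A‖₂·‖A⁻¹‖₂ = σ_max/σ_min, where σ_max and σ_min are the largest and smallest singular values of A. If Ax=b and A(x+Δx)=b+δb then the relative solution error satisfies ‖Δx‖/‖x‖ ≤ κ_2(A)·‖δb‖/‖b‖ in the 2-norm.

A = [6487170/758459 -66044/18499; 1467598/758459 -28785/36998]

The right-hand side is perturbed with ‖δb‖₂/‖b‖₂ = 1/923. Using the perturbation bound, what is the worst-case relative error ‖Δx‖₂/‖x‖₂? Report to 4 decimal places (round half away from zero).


0.3854

form AᵀA = [26316013384/342213001 -10964903895/342213001; -10964903895/342213001 18275815969/1368852004] with trace 731005145/8099716 and determinant 130321/2024929
solving λ² − 731005145/8099716·λ + 130321/2024929 = 0 gives λ = 361/4, 1444/2024929
κ = σ_max/σ_min = (19/2)/(38/1423) = 355.7500
worst-case relative error ≤ 355.7500 × 1/923 = 0.3854


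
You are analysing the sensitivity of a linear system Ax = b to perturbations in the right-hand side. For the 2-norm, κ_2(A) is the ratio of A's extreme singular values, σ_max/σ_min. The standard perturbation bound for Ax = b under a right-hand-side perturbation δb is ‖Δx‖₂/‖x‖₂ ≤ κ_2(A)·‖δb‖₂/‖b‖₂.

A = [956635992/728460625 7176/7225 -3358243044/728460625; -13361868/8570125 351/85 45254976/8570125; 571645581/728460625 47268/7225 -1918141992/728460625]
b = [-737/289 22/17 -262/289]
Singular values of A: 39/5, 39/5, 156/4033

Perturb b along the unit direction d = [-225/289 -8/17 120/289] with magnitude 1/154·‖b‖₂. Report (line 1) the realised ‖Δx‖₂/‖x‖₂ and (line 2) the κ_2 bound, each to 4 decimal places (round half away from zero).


σ_max = 39/5, σ_min = 156/4033
κ_2(A) = (39/5) / (156/4033) = 201.6500
perturbation bound = 201.6500·1/154 = 1.3094
solve Ax = b  →  x = [24.7179 -0.0513 7.5833]
‖b‖ = 3.0000, ‖x‖ = 25.8551
Δx = A⁻¹·δb where δb = 1/154·3.0000·d; ‖Δx‖ = 0.5036
dividing the unrounded norms, ‖Δx‖/‖x‖ = 0.0195
realised/bound (from unrounded values) ≈ 0.0149

0.0195
1.3094


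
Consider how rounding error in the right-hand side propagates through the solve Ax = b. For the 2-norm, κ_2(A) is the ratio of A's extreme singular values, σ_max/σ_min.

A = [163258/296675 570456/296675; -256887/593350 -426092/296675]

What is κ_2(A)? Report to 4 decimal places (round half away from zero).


148.3375

form AᵀA = [6904145161/14082568900 5914410138/3520642225; 5914410138/3520642225 20278977616/3520642225] with trace 3520802225/563302756 and determinant 250000/140825689
eigenvalues of AᵀA: λ = (tr ± √(tr²−4·det))/2 = 25/4, 40000/140825689
σ_max=√(25/4)=(5/2), σ_min=√(40000/140825689)=(200/11867) → κ = 148.3375


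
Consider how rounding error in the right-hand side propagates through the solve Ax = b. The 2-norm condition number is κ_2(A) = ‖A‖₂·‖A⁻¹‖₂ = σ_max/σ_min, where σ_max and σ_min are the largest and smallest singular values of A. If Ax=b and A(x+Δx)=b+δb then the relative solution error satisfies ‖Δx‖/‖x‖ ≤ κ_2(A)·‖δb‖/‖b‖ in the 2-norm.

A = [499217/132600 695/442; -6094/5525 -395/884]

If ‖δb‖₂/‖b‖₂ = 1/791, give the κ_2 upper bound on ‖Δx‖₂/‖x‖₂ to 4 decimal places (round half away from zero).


M = AᵀA = [33305653/2164032 1156435/180336; 1156435/180336 160625/60112]. tr(M)=3006781/166464, det(M)=25/9216
solving λ² − 3006781/166464·λ + 25/9216 = 0 gives λ = 289/16, 25/166464
so κ_2 = √((289/16) / (25/166464)) = 346.8000
worst-case relative error ≤ 346.8000 × 1/791 = 0.4384

0.4384


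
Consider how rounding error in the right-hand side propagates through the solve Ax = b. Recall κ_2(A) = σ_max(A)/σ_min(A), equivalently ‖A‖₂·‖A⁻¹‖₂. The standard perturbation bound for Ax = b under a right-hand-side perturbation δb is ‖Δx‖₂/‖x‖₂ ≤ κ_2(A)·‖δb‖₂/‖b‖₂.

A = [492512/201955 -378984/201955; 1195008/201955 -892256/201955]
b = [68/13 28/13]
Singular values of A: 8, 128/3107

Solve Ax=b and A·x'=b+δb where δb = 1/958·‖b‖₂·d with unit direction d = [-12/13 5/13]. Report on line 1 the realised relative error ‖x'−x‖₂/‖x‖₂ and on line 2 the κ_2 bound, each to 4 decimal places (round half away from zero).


0.0015
0.2027

largest singular value 8, smallest 128/3107
κ_2(A) = 8 / (128/3107) = 194.1875
worst-case relative error ≤ 194.1875 × 1/958 = 0.2027
solve Ax = b  →  x = [-57.8563 -77.9750]
2-norm of b is 5.6569; of x, 97.0950
Δx = A⁻¹·δb where δb = 1/958·5.6569·d; ‖Δx‖ = 0.1433
relative error = 0.0015
tightness: 0.0015 against a bound of 0.2027 (unrounded ratio ≈ 0.0073)


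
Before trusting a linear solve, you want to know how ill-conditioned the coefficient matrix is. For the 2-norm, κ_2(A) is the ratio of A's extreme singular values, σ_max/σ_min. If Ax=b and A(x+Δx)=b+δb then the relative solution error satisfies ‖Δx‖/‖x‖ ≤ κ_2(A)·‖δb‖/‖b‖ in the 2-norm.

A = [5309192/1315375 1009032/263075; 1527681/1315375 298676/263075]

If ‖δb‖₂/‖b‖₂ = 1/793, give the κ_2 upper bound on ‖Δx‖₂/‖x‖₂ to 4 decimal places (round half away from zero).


0.3317

M = AᵀA = [48834126289/2768338225 9301482036/553667645; 9301482036/553667645 1771764688/110733529]. tr(M)=93128243489/2768338225, det(M)=45265984/2768338225
char-poly roots: 841/25 and 53824/110733529
σ_max=√(841/25)=(29/5), σ_min=√(53824/110733529)=(232/10523) → κ = 263.0750
bound on ‖Δx‖/‖x‖: κ·ε = 263.0750·1/793 = 0.3317


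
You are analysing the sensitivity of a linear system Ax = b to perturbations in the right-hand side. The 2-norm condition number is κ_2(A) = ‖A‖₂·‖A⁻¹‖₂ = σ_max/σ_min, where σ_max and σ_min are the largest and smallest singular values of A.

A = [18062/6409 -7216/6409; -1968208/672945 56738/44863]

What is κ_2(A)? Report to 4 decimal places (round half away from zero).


AᵀA = [8882988004/538472025 -246692864/35898135; -246692864/35898135 6861668/2393209]; tr = 61697416/3186225, det = 234256/3186225
char-poly roots: 484/25 and 484/127449
κ_2(A) = √(λ_max/λ_min) = √((484/25) / (484/127449)) = 71.4000

71.4000


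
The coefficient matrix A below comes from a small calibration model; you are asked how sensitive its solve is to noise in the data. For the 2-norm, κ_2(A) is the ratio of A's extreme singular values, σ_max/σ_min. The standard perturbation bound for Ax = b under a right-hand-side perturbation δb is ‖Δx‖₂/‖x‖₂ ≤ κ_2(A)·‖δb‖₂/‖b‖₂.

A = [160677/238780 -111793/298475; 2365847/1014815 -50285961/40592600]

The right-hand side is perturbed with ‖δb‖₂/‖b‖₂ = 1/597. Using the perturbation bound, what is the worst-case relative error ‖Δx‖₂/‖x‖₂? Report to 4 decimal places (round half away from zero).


0.3200

M = AᵀA = [3880674154225/659103669904 -1034810015085/329551834952; -1034810015085/329551834952 4415735788321/2636414679616]. tr(M)=68991115589/9122542144, det(M)=228765625/145960674304
λ_max, λ_min = (68991115589/9122542144 ± √4759252299200968566921/83220775169056116736)/2 = 121/16, 1890625/9122542144
κ = σ_max/σ_min = (11/4)/(1375/95512) = 191.0240
worst-case relative error ≤ 191.0240 × 1/597 = 0.3200


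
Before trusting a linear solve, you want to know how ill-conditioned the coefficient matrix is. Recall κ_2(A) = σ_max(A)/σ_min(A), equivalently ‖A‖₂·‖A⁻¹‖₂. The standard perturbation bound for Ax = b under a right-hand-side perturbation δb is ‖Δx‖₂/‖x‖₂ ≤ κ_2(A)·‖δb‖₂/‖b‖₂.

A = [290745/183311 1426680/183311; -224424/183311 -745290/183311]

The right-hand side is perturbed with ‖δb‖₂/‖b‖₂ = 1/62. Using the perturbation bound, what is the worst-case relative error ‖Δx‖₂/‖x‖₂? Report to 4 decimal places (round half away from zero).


0.4242

form AᵀA = [466777809/116273089 2014052040/116273089; 2014052040/116273089 8964958500/116273089] with trace 5610789/69169 and determinant 656100/69169
char-poly roots: 81 and 8100/69169
so κ_2 = √(81 / (8100/69169)) = 26.3000
κ_2(A)·‖δb‖/‖b‖ = 0.4242


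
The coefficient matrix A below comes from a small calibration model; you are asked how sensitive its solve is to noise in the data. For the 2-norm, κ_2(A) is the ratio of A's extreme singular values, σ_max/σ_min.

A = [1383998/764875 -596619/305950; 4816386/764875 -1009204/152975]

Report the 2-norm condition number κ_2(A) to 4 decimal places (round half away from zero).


263.7500

form AᵀA = [40180839304/936054025 -8437721229/187210805; -8437721229/187210805 7087880137/149768644] with trace 401807801/4452100 and determinant 130321/1113025
solving λ² − 401807801/4452100·λ + 130321/1113025 = 0 gives λ = 361/4, 1444/1113025
κ_2(A) = √(λ_max/λ_min) = √((361/4) / (1444/1113025)) = 263.7500


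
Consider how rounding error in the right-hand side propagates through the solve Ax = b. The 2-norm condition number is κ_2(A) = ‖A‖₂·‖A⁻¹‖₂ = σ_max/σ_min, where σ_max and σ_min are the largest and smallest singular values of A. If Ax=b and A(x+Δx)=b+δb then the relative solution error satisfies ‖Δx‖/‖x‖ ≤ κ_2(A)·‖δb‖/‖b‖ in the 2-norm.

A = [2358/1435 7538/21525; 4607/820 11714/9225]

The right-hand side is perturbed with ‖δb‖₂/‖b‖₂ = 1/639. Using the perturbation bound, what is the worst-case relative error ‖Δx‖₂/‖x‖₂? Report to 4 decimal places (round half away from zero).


0.4732

M = AᵀA = [1101425/32144 278795/36162; 278795/36162 282344/162729]. tr(M)=2286169/63504, det(M)=25/1764
λ_max, λ_min = (2286169/63504 ± √5226340082161/4032758016)/2 = 36, 25/63504
so κ_2 = √(36 / (25/63504)) = 302.4000
worst-case relative error ≤ 302.4000 × 1/639 = 0.4732


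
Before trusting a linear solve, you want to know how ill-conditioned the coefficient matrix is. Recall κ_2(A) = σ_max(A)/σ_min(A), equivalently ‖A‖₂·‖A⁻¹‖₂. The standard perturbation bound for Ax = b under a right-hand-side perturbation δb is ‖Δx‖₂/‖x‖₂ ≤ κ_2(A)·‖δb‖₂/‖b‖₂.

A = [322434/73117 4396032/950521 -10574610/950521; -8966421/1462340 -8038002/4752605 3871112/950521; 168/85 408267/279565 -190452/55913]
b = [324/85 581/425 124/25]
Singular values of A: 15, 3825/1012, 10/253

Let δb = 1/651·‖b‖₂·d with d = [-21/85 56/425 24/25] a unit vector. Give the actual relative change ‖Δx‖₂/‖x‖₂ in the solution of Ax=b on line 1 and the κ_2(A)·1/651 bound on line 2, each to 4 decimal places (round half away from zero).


largest singular value 15, smallest 10/253
κ = σ_max/σ_min = 15/(10/253) = 379.5000
worst-case relative error ≤ 379.5000 × 1/651 = 0.5829
solve Ax = b  →  x = [-0.5749 93.6495 38.3611]
‖b‖ = 6.4031, ‖x‖ = 101.2035
re-solving with b+δb shifts x by Δx of norm 0.2488
realised ‖Δx‖/‖x‖ = 0.0025
so the bound overstates the realised error by a factor of ≈ 237.0799 (computed from the unrounded values)

0.0025
0.5829


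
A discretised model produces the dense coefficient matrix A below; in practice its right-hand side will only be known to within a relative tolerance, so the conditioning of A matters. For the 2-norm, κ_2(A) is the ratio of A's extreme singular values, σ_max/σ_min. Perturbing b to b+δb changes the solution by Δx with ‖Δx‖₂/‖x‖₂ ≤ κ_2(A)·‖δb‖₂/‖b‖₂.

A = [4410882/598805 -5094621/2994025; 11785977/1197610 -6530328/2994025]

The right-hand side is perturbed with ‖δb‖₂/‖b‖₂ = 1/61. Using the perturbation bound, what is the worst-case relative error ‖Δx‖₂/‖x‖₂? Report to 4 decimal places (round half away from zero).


3.8308

AᵀA = [8669310956649/57370788484 -2438196794838/71713485605; -2438196794838/71713485605 2744013876849/358567428025]; tr = 135460338741/853224100, det = 15752961/34128964
solving λ² − 135460338741/853224100·λ + 15752961/34128964 = 0 gives λ = 3969/25, 99225/34128964
so κ_2 = √((3969/25) / (99225/34128964)) = 233.6800
worst-case relative error ≤ 233.6800 × 1/61 = 3.8308


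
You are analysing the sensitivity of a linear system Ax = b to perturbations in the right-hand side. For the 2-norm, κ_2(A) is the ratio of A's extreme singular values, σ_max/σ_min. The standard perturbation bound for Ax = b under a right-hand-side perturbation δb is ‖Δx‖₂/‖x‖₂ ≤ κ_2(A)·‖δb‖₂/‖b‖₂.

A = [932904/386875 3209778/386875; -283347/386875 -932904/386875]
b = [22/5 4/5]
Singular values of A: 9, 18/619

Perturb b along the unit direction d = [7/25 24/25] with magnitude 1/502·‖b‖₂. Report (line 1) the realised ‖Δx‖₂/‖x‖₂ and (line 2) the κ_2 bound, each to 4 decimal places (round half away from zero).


σ_max = 9, σ_min = 18/619
κ_2(A) = 9 / (18/619) = 309.5000
κ_2(A)·‖δb‖/‖b‖ = 0.6165
solve Ax = b  →  x = [-65.9022 19.6844]
‖b‖ = 4.4721, ‖x‖ = 68.7792
re-solving with b+δb shifts x by Δx of norm 0.3064
dividing the unrounded norms, ‖Δx‖/‖x‖ = 0.0045
tightness: 0.0045 against a bound of 0.6165 (unrounded ratio ≈ 0.0072)

0.0045
0.6165


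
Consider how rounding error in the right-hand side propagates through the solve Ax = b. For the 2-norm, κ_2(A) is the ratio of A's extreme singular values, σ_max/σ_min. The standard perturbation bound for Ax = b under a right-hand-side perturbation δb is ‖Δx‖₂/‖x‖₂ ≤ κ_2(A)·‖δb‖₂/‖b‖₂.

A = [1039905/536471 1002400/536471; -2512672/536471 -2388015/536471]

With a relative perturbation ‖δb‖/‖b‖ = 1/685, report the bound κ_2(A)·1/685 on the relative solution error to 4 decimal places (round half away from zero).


0.5817

M = AᵀA = [43756940761/1702965289 41672776320/1702965289; 41672776320/1702965289 39688884025/1702965289]. tr(M)=99222146/2024929, det(M)=30625/2024929
char-poly roots: 49 and 625/2024929
σ_max=√49=7, σ_min=√(625/2024929)=(25/1423) → κ = 398.4400
perturbation bound = 398.4400·1/685 = 0.5817


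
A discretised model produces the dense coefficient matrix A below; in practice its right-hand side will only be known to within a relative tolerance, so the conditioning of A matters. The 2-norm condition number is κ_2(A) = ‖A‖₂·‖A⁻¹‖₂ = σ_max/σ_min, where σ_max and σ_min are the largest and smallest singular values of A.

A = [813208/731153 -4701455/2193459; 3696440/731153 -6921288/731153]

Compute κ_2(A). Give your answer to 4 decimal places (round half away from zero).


form AᵀA = [8521698944/318015889 -47933157800/954047667; -47933157800/954047667 269626250641/2862143001] with trace 1198344433/9903609 and determinant 937024/9903609
char-poly roots: 121 and 7744/9903609
κ_2(A) = √(λ_max/λ_min) = √(121 / (7744/9903609)) = 393.3750

393.3750


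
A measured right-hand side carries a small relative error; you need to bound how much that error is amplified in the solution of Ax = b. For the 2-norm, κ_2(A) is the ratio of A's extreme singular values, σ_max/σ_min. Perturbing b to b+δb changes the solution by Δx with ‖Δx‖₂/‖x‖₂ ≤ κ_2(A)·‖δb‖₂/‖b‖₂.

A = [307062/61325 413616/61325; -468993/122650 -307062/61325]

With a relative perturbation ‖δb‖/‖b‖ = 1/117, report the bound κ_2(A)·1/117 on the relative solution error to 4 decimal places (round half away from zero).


1.3104

form AᵀA = [23884108857/601720900 7960428819/150430225; 7960428819/150430225 10614610692/150430225] with trace 2653702065/24068836 and determinant 3111696/6017209
char-poly roots: 441/4 and 28224/6017209
κ_2(A) = √(λ_max/λ_min) = √((441/4) / (28224/6017209)) = 153.3125
κ_2(A)·‖δb‖/‖b‖ = 1.3104


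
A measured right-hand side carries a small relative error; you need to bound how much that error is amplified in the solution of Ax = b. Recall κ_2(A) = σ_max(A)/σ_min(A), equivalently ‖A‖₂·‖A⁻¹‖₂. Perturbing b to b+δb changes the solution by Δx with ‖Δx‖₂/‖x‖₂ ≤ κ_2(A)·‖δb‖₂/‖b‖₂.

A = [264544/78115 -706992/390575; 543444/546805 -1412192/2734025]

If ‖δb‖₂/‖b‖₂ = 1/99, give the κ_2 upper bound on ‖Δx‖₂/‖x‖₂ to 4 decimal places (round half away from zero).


3.2490

AᵀA = [148980970000/11959828321 -79455530880/11959828321; -79455530880/11959828321 42378132736/11959828321]; tr = 662142224/41383489, det = 102400/41383489
char-poly roots: 16 and 6400/41383489
so κ_2 = √(16 / (6400/41383489)) = 321.6500
κ_2(A)·‖δb‖/‖b‖ = 3.2490


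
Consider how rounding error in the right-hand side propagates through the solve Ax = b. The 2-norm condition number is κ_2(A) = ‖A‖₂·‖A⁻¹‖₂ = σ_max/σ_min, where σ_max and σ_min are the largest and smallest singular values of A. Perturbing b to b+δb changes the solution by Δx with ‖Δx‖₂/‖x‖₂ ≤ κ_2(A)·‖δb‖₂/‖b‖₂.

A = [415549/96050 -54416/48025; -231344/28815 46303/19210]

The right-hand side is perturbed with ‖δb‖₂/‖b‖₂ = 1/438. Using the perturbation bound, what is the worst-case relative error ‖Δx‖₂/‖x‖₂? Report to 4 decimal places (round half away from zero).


0.1548

AᵀA = [23896655281/287302500 -580684384/23941875; -580684384/23941875 226448441/31922500]; tr = 20747753/229842, det = 3258025/1838736
solving λ² − 20747753/229842·λ + 3258025/1838736 = 0 gives λ = 361/4, 9025/459684
κ_2(A) = √(λ_max/λ_min) = √((361/4) / (9025/459684)) = 67.8000
perturbation bound = 67.8000·1/438 = 0.1548


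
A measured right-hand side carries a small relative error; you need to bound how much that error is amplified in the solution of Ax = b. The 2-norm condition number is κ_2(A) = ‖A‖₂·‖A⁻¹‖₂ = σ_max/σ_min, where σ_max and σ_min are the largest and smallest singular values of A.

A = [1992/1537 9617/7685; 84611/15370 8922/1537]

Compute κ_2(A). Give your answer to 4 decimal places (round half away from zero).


M = AᵀA = [7555827721/236236900 79321347/2362369; 79321347/2362369 2082538789/59059225]. tr(M)=18889397/280900, det(M)=2825761/7022500
eigenvalues of AᵀA: λ = (tr ± √(tr²−4·det))/2 = 1681/25, 1681/280900
κ = σ_max/σ_min = (41/5)/(41/530) = 106.0000

106.0000


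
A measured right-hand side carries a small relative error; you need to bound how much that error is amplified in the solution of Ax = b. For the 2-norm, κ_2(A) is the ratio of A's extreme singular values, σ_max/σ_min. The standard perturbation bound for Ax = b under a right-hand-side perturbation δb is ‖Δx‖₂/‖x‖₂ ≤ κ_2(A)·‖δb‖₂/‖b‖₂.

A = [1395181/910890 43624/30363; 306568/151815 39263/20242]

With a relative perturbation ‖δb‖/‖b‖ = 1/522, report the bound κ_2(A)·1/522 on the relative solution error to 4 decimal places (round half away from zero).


form AᵀA = [213198072529/33188823684 16919439040/2765735307; 16919439040/2765735307 21486462025/3687647076] with trace 241721897/19731762 and determinant 765625/157854096
eigenvalues of AᵀA: λ = (tr ± √(tr²−4·det))/2 = 49/4, 15625/39463524
κ = σ_max/σ_min = (7/2)/(125/6282) = 175.8960
κ_2(A)·‖δb‖/‖b‖ = 0.3370

0.3370


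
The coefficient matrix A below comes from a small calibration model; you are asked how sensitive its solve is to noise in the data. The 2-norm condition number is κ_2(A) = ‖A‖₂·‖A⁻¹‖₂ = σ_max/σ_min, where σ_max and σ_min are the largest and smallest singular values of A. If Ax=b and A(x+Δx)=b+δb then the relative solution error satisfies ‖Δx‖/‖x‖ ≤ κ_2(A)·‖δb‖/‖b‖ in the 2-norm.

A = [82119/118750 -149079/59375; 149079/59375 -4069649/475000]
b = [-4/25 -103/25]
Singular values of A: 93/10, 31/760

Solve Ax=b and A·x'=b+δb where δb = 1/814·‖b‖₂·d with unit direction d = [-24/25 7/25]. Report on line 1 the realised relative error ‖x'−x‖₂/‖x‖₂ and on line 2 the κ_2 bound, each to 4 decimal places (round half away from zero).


largest singular value 93/10, smallest 31/760
κ_2(A) = (93/10) / (31/760) = 228.0000
κ_2(A)·‖δb‖/‖b‖ = 0.2801
solve Ax = b  →  x = [-23.6559 -6.4516]
‖b‖₂ = 4.1231 and ‖x‖₂ = 24.5199
Δx = A⁻¹·δb where δb = 1/814·4.1231·d; ‖Δx‖ = 0.1242
dividing the unrounded norms, ‖Δx‖/‖x‖ = 0.0051
realised/bound (from unrounded values) ≈ 0.0181

0.0051
0.2801


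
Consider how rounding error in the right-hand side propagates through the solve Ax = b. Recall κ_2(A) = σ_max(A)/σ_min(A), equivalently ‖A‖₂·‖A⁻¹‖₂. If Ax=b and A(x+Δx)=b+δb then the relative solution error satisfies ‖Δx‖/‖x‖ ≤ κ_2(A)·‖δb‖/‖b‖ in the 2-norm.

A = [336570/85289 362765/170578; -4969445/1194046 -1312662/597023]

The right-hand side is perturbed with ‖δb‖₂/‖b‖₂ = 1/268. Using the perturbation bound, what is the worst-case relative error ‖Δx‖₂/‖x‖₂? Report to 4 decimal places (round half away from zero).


0.9037

M = AᵀA = [55764731425/1695298276 7435134720/423824569; 7435134720/423824569 15862841761/1695298276]. tr(M)=123923137/2933042, det(M)=714025/23464336
λ_max, λ_min = (123923137/2933042 ± √3838974187815936/2150683843441)/2 = 169/4, 4225/5866084
σ_max=√(169/4)=(13/2), σ_min=√(4225/5866084)=(65/2422) → κ = 242.2000
worst-case relative error ≤ 242.2000 × 1/268 = 0.9037


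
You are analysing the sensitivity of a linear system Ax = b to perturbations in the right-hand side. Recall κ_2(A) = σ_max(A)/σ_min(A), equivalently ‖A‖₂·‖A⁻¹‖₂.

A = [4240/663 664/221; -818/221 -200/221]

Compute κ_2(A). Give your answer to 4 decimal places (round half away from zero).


AᵀA = [6388/117 880/39; 880/39 128/13]; tr = 580/9, det = 256/9
eigenvalues of AᵀA: λ = (tr ± √(tr²−4·det))/2 = 64, 4/9
κ = σ_max/σ_min = 8/(2/3) = 12.0000

12.0000


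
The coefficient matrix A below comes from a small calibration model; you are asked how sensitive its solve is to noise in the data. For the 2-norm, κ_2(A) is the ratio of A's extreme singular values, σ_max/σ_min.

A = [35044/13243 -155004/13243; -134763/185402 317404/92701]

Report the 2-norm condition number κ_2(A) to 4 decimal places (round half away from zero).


AᵀA = [258865125625/34373901604 -287553206250/8593475401; -287553206250/8593475401 1278031060000/8593475401]; tr = 3195115625/20448484, det = 1562500/5112121
solving λ² − 3195115625/20448484·λ + 1562500/5112121 = 0 gives λ = 625/4, 10000/5112121
κ = σ_max/σ_min = (25/2)/(100/2261) = 282.6250

282.6250


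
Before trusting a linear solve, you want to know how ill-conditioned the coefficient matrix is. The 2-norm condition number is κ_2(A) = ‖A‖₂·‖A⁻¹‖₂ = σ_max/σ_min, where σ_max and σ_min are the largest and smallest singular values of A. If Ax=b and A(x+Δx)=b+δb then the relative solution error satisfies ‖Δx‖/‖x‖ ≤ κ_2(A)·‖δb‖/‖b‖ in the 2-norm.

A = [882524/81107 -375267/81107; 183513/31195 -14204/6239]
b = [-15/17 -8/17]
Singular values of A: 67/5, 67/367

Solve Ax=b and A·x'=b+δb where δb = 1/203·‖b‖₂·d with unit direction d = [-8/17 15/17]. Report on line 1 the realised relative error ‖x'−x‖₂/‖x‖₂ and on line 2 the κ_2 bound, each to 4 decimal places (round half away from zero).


0.3616
0.3616

σ_max = 67/5, σ_min = 67/367
κ = σ_max/σ_min = (67/5)/(67/367) = 73.4000
κ_2(A)·‖δb‖/‖b‖ = 0.3616
solve Ax = b  →  x = [-0.0689 0.0287]
‖b‖ = 1.0000, ‖x‖ = 0.0746
Δx = A⁻¹·δb where δb = 1/203·1.0000·d; ‖Δx‖ = 0.0270
relative error = 0.3616
realised/bound = 1 exactly: the bound is attained for this b and d


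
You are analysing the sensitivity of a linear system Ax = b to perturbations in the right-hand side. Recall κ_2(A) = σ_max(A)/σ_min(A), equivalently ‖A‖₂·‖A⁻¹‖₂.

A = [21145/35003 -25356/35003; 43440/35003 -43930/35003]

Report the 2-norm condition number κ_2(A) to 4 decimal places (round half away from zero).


form AᵀA = [8076625/4239481 -8458380/4239481; -8458380/4239481 8902324/4239481] with trace 20189/5041 and determinant 100/5041
eigenvalues of AᵀA: λ = (tr ± √(tr²−4·det))/2 = 4, 25/5041
so κ_2 = √(4 / (25/5041)) = 28.4000

28.4000


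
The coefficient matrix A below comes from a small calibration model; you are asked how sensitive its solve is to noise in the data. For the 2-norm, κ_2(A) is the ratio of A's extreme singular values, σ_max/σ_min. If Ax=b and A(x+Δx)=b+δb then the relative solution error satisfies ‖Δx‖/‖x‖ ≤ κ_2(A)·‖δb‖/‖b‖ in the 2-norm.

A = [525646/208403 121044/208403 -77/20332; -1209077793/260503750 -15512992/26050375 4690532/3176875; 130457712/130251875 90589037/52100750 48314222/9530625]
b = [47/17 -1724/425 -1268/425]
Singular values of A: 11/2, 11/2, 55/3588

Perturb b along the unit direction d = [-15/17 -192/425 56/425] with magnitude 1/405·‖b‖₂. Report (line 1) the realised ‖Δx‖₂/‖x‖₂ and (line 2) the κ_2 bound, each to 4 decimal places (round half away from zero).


σ_max = 11/2, σ_min = 55/3588
κ = σ_max/σ_min = (11/2)/(55/3588) = 358.8000
perturbation bound = 358.8000·1/405 = 0.8859
solve Ax = b  →  x = [-12.9931 61.0604 -18.9644]
‖b‖₂ = 5.7446 and ‖x‖₂ = 65.2445
re-solving with b+δb shifts x by Δx of norm 0.9253
dividing the unrounded norms, ‖Δx‖/‖x‖ = 0.0142
so the bound overstates the realised error by a factor of ≈ 62.4668 (computed from the unrounded values)

0.0142
0.8859


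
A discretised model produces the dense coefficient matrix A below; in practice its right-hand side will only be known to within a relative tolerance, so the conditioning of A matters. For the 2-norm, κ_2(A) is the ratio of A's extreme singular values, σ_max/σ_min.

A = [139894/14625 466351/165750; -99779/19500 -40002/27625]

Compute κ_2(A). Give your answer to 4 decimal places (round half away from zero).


form AᵀA = [80545587869/684450000 978833233/28518750; 978833233/28518750 190373021/19012500] with trace 699192133/5475600 and determinant 163047361/547560000
solving λ² − 699192133/5475600·λ + 163047361/547560000 = 0 gives λ = 12769/100, 12769/5475600
κ = σ_max/σ_min = (113/10)/(113/2340) = 234.0000

234.0000


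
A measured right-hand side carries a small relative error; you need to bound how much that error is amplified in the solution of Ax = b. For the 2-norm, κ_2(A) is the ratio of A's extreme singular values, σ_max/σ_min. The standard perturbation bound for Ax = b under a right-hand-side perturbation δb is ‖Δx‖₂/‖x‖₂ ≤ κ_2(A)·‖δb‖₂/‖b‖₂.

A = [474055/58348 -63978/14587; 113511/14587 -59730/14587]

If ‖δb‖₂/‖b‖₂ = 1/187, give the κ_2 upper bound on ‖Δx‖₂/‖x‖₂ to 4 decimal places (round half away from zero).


1.0087

M = AᵀA = [512347321/4048144 -34155255/506018; -34155255/506018 9109224/253009]. tr(M)=658094905/4048144, det(M)=751689/1012036
λ_max, λ_min = (658094905/4048144 ± √433040216861915569/16387469844736)/2 = 2601/16, 1156/253009
so κ_2 = √((2601/16) / (1156/253009)) = 188.6250
κ_2(A)·‖δb‖/‖b‖ = 1.0087


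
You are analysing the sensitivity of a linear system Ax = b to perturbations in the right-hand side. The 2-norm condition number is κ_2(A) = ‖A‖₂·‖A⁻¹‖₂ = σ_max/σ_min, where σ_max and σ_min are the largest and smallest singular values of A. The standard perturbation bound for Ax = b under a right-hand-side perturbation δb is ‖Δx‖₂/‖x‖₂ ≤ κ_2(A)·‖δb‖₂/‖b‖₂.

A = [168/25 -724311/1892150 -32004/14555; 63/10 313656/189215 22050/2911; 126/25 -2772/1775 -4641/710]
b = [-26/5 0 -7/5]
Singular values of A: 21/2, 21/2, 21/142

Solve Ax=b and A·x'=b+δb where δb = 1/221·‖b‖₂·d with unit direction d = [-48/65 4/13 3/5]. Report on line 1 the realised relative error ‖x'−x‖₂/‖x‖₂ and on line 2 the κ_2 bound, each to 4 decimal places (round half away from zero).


0.0081
0.3213

largest singular value 21/2, smallest 21/142
κ = σ_max/σ_min = (21/2)/(21/142) = 71.0000
bound on ‖Δx‖/‖x‖: κ·ε = 71.0000·1/221 = 0.3213
solve Ax = b  →  x = [-0.3810 -19.7491 4.6388]
‖b‖ = 5.3852, ‖x‖ = 20.2902
Δx = A⁻¹·δb where δb = 1/221·5.3852·d; ‖Δx‖ = 0.1648
dividing the unrounded norms, ‖Δx‖/‖x‖ = 0.0081
realised/bound (from unrounded values) ≈ 0.0253


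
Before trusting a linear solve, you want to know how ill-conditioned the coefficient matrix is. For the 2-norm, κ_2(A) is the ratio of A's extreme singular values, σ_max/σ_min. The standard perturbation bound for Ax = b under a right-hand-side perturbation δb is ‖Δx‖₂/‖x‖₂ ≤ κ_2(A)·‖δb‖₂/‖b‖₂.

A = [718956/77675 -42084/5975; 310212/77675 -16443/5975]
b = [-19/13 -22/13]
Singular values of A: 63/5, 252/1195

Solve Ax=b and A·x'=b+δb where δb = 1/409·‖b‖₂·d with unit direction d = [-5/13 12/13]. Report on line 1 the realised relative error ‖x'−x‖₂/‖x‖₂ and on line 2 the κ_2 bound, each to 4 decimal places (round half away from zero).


largest singular value 63/5, smallest 252/1195
κ = σ_max/σ_min = (63/5)/(252/1195) = 59.7500
perturbation bound = 59.7500·1/409 = 0.1461
solve Ax = b  →  x = [-2.9722 -3.6984]
2-norm of b is 2.2361; of x, 4.7447
δb = ε·‖b‖·d = [-0.0021 0.0050]; solving A·Δx = δb gives ‖Δx‖ = 0.0259
realised ‖Δx‖/‖x‖ = 0.0055
realised/bound (from unrounded values) ≈ 0.0374

0.0055
0.1461


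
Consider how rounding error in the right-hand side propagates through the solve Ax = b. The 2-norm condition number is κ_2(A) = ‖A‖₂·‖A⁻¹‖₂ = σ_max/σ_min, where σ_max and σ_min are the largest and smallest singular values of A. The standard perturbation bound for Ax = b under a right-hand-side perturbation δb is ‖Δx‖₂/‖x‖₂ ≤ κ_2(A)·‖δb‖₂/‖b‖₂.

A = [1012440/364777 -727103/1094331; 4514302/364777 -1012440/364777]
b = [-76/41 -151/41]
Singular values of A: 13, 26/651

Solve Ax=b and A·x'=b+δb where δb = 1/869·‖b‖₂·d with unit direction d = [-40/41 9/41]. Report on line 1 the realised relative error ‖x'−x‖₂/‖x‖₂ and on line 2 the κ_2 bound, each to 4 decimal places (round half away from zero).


σ_max = 13, σ_min = 26/651
condition number: 13 ÷ (26/651) = 325.5000
bound on ‖Δx‖/‖x‖: κ·ε = 325.5000·1/869 = 0.3746
solve Ax = b  →  x = [5.1961 24.4953]
‖b‖ = 4.1231, ‖x‖ = 25.0404
Δx = A⁻¹·δb where δb = 1/869·4.1231·d; ‖Δx‖ = 0.1188
realised ‖Δx‖/‖x‖ = 0.0047
tightness: 0.0047 against a bound of 0.3746 (unrounded ratio ≈ 0.0127)

0.0047
0.3746


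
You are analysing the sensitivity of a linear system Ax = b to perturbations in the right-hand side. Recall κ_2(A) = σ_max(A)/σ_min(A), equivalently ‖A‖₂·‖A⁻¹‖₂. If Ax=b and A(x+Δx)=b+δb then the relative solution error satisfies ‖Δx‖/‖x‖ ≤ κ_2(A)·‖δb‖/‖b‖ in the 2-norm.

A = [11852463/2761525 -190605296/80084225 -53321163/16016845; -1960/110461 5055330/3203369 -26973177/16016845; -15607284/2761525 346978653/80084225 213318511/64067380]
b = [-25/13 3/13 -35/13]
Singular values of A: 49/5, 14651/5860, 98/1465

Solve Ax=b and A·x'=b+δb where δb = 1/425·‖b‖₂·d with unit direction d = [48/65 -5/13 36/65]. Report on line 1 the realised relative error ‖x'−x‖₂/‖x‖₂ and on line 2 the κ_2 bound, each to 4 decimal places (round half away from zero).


largest singular value 49/5, smallest 98/1465
κ_2(A) = (49/5) / (98/1465) = 146.5000
κ_2(A)·‖δb‖/‖b‖ = 0.3447
solve Ax = b  →  x = [-30.8550 -23.8434 -22.1557]
‖b‖₂ = 3.3166 and ‖x‖₂ = 44.8488
re-solving with b+δb shifts x by Δx of norm 0.1167
dividing the unrounded norms, ‖Δx‖/‖x‖ = 0.0026
so the bound overstates the realised error by a factor of ≈ 132.5198 (computed from the unrounded values)

0.0026
0.3447


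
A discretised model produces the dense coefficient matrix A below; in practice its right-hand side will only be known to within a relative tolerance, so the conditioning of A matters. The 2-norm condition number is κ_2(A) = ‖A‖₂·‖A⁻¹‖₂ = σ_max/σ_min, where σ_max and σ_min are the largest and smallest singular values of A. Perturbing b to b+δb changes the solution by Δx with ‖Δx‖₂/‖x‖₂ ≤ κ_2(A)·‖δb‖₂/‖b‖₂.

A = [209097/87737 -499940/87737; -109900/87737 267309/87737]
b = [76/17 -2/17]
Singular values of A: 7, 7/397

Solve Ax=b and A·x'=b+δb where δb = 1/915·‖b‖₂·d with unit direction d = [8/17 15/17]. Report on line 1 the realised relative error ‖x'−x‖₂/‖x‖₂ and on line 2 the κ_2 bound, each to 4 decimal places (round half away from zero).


0.0024
0.4339

largest singular value 7, smallest 7/397
condition number: 7 ÷ (7/397) = 397.0000
perturbation bound = 397.0000·1/915 = 0.4339
solve Ax = b  →  x = [104.9231 43.0989]
‖b‖₂ = 4.4721 and ‖x‖₂ = 113.4300
re-solving with b+δb shifts x by Δx of norm 0.2772
relative error = 0.0024
tightness: 0.0024 against a bound of 0.4339 (unrounded ratio ≈ 0.0056)


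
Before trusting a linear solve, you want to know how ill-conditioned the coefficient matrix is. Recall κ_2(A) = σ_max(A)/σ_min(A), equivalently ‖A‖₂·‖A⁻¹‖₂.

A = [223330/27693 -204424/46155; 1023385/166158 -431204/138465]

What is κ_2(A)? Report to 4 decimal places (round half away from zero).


61.0875

form AᵀA = [2842863258625/27608480964 -126305992010/2300706747; -126305992010/2300706747 22481577424/766902249] with trace 12637370401/95531076 and determinant 111936400/23882769
eigenvalues of AᵀA: λ = (tr ± √(tr²−4·det))/2 = 529/4, 846400/23882769
so κ_2 = √((529/4) / (846400/23882769)) = 61.0875


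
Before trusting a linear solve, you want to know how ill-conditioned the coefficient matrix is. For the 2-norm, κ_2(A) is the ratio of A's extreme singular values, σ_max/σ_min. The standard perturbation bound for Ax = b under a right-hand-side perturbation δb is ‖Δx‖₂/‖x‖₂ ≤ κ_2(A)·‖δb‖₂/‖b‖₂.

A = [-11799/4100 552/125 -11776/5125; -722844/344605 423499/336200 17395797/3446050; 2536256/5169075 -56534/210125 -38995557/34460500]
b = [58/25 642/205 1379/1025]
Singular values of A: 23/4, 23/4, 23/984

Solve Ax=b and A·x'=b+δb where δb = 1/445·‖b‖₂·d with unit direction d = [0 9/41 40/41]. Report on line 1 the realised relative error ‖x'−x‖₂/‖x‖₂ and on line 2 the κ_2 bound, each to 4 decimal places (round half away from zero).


0.0046
0.5528

largest singular value 23/4, smallest 23/984
condition number: (23/4) ÷ (23/984) = 246.0000
bound on ‖Δx‖/‖x‖: κ·ε = 246.0000·1/445 = 0.5528
solve Ax = b  →  x = [66.4008 51.7565 15.2967]
‖b‖₂ = 4.1231 and ‖x‖₂ = 85.5675
re-solving with b+δb shifts x by Δx of norm 0.3964
relative error = 0.0046
so the bound overstates the realised error by a factor of ≈ 119.3307 (computed from the unrounded values)
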